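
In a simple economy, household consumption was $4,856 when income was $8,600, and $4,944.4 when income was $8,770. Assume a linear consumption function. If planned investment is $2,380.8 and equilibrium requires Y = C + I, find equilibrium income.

MPC = (4944.4 − 4856)/(8770 − 8600) = 88.4/170 = 0.52
a = 4856 − 0.52(8600) = 384
Equilibrium: Y = 384 + 0.52Y + 2380.8
0.48Y = 2764.8, so Y = 2764.8/0.48 = 5760

Y = 5760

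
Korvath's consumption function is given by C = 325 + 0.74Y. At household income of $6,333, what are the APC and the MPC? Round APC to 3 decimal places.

APC = 0.791; MPC = 0.74

MPC = 0.74 (the slope of the consumption function)
C = 325 + 0.74(6333) = 5011.42, so APC = 5011.42/6333 = 0.791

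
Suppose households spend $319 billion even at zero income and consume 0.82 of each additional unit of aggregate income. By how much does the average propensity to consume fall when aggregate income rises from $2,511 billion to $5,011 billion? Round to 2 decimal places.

At Y = 2511: C = 319 + 0.82(2511) = 2378.02, APC = 2378.02/2511 = 0.947
At Y = 5011: C = 4428.02, APC = 4428.02/5011 = 0.884
Fall in APC = 0.947 − 0.884 = 0.063 ≈ 0.06

ΔAPC = 0.06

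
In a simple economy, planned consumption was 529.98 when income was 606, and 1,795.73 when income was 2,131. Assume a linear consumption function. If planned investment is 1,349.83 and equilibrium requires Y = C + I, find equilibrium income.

Y = 8099

MPC = (1795.73 − 529.98)/(2131 − 606) = 1265.75/1525 = 0.83
a = 529.98 − 0.83(606) = 27
Equilibrium: Y = 27 + 0.83Y + 1349.83
0.17Y = 1376.83, so Y = 1376.83/0.17 = 8099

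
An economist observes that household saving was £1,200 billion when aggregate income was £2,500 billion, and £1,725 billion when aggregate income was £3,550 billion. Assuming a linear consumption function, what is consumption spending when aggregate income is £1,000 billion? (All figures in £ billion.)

C = 550

MPS = ΔS/ΔY = (1725 − 1200)/(3550 − 2500) = 525/1050 = 0.5
MPC = 1 − MPS = 0.5
Autonomous saving = 1200 − 0.5(2500) = -50, so a = 50
C = 50 + 0.5(1000) = 50 + 500 = 550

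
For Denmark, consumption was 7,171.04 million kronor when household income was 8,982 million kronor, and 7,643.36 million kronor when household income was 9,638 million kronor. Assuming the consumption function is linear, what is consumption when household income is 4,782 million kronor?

MPC = (7643.36 − 7171.04)/(9638 − 8982) = 472.32/656 = 0.72
a = 7171.04 − 0.72(8982) = 7171.04 − 6467.04 = 704
C = 704 + 0.72(4782) = 704 + 3443.04 = 4147.04

C = 4147.04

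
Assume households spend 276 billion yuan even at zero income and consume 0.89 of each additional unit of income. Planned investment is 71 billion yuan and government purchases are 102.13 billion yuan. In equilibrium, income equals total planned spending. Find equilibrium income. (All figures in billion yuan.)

Y = C + I + G = 276 + 0.89Y + 71 + 102.13
Y − 0.89Y = 449.13
0.11Y = 449.13, so Y = 449.13/0.11 = 4083

Y = 4083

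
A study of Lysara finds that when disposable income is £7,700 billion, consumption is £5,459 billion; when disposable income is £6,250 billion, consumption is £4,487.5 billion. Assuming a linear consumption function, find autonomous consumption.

a = 300

MPC = ΔC/ΔY = (5459 − 4487.5)/(7700 − 6250) = 971.5/1450 = 0.67
a = C − MPC·Y = 4487.5 − 0.67(6250) = 4487.5 − 4187.5 = 300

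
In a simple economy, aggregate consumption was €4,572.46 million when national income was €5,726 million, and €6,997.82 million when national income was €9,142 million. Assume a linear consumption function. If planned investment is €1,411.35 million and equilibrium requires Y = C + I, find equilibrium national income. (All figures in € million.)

MPC = (6997.82 − 4572.46)/(9142 − 5726) = 2425.36/3416 = 0.71
a = 4572.46 − 0.71(5726) = 507
Equilibrium: Y = 507 + 0.71Y + 1411.35
0.29Y = 1918.35, so Y = 1918.35/0.29 = 6615

Y = 6615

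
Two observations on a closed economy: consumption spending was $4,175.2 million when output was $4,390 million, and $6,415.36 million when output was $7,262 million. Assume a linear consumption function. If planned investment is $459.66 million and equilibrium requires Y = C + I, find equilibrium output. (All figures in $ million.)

Y = 5503

MPC = (6415.36 − 4175.2)/(7262 − 4390) = 2240.16/2872 = 0.78
a = 4175.2 − 0.78(4390) = 751
Equilibrium: Y = 751 + 0.78Y + 459.66
0.22Y = 1210.66, so Y = 1210.66/0.22 = 5503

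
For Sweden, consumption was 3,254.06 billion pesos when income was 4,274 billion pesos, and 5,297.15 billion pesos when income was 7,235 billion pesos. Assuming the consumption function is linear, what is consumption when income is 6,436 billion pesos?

MPC = (5297.15 − 3254.06)/(7235 − 4274) = 2043.09/2961 = 0.69
a = 3254.06 − 0.69(4274) = 3254.06 − 2949.06 = 305
C = 305 + 0.69(6436) = 305 + 4440.84 = 4745.84

C = 4745.84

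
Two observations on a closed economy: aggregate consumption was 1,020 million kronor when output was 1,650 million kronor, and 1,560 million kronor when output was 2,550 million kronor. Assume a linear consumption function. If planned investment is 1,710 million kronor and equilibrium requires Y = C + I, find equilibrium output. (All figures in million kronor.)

Y = 4350

MPC = (1560 − 1020)/(2550 − 1650) = 540/900 = 0.6
a = 1020 − 0.6(1650) = 30
Equilibrium: Y = 30 + 0.6Y + 1710
0.4Y = 1740, so Y = 1740/0.4 = 4350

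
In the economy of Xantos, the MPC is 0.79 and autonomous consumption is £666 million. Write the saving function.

S = Y − C = Y − (666 + 0.79Y) = -666 + (1 − 0.79)Y

S = -666 + 0.21Y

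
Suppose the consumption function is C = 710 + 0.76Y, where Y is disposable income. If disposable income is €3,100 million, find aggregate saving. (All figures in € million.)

S = 34

C = 710 + 0.76(3100) = 710 + 2356 = 3066
S = Y − C = 3100 − 3066 = 34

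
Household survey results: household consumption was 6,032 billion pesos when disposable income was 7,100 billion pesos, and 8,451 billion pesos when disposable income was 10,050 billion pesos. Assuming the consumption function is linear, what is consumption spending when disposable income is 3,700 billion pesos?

MPC = (8451 − 6032)/(10050 − 7100) = 2419/2950 = 0.82
a = 6032 − 0.82(7100) = 6032 − 5822 = 210
C = 210 + 0.82(3700) = 210 + 3034 = 3244

C = 3244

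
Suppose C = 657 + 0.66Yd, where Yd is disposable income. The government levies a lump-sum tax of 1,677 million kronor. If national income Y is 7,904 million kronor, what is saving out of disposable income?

Yd = Y − T = 7904 − 1677 = 6227
C = 657 + 0.66(6227) = 657 + 4109.82 = 4766.82
S = Yd − C = 6227 − 4766.82 = 1460.18

S = 1460.18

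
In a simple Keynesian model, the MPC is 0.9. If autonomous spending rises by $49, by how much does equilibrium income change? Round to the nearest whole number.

The multiplier is 1/(1 − MPC) = 1/0.1.
ΔY = 49/0.1 = 490.00 ≈ 490

ΔY ≈ 490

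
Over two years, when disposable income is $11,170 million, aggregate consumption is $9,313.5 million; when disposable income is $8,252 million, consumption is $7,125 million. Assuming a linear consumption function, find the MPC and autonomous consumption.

MPC = ΔC/ΔY = (9313.5 − 7125)/(11170 − 8252) = 2188.5/2918 = 0.75
a = C − MPC·Y = 7125 − 0.75(8252) = 7125 − 6189 = 936

MPC = 0.75; a = 936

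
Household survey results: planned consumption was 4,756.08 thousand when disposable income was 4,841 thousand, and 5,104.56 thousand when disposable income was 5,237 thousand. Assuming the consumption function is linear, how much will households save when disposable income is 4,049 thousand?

S = -10.12

MPC = (5104.56 − 4756.08)/(5237 − 4841) = 348.48/396 = 0.88
a = 4756.08 − 0.88(4841) = 4756.08 − 4260.08 = 496
C = 496 + 0.88(4049) = 4059.12
S = 4049 − 4059.12 = -10.12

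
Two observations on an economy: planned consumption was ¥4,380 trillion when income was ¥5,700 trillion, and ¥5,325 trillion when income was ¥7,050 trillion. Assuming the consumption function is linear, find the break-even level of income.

Y = 1300

MPC = (5325 − 4380)/(7050 − 5700) = 945/1350 = 0.7
a = 4380 − 0.7(5700) = 4380 − 3990 = 390
Break-even: Y = a/(1−MPC) = 390/0.3 = 1300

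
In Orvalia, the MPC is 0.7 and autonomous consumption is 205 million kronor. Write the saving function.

S = -205 + 0.3Y

S = Y − C = Y − (205 + 0.7Y) = -205 + (1 − 0.7)Y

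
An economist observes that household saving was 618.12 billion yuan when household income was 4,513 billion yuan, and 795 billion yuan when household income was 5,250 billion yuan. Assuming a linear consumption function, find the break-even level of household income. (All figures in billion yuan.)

MPS = ΔS/ΔY = (795 − 618.12)/(5250 − 4513) = 176.88/737 = 0.24
MPC = 1 − MPS = 0.76
From S(4513) = 618.12: −a + 0.24(4513) = 618.12, so a = 1083.12 − 618.12 = 465
Break-even (S = 0): Y = a/MPS = 465/0.24 = 1937.5

Y = 1937.5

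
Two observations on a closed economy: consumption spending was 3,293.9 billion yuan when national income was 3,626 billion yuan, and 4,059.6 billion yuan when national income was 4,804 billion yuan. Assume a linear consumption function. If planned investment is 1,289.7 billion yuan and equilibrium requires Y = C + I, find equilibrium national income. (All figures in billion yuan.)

MPC = (4059.6 − 3293.9)/(4804 − 3626) = 765.7/1178 = 0.65
a = 3293.9 − 0.65(3626) = 937
Equilibrium: Y = 937 + 0.65Y + 1289.7
0.35Y = 2226.7, so Y = 2226.7/0.35 = 6362

Y = 6362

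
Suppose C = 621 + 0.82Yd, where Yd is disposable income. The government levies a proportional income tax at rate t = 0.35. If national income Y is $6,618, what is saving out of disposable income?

Yd = (1 − 0.35)(6618) = 0.65(6618) = 4301.7
C = 621 + 0.82(4301.7) = 621 + 3527.394 = 4148.394
S = Yd − C = 4301.7 − 4148.394 = 153.306

S = 153.306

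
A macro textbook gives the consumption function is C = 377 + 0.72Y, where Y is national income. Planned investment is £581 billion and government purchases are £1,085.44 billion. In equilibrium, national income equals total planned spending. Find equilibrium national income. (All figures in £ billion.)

Y = 7298

Y = C + I + G = 377 + 0.72Y + 581 + 1085.44
Y − 0.72Y = 2043.44
0.28Y = 2043.44, so Y = 2043.44/0.28 = 7298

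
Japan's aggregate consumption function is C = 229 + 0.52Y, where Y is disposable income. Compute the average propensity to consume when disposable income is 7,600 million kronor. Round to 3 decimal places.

APC = 0.550

C = 229 + 0.52(7600) = 4181
APC = C/Y = 4181/7600 = 0.550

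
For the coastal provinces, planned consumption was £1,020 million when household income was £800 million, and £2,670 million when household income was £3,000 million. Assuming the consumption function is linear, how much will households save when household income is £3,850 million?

MPC = (2670 − 1020)/(3000 − 800) = 1650/2200 = 0.75
a = 1020 − 0.75(800) = 1020 − 600 = 420
C = 420 + 0.75(3850) = 3307.5
S = 3850 − 3307.5 = 542.5

S = 542.5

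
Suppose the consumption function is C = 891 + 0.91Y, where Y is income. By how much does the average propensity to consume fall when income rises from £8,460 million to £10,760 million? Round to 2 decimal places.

ΔAPC = 0.02

At Y = 8460: C = 891 + 0.91(8460) = 8589.6, APC = 8589.6/8460 = 1.015
At Y = 10760: C = 10682.6, APC = 10682.6/10760 = 0.993
Fall in APC = 1.015 − 0.993 = 0.022 ≈ 0.02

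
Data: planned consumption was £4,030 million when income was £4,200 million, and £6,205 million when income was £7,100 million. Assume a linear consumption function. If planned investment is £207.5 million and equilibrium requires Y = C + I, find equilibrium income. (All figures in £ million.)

MPC = (6205 − 4030)/(7100 − 4200) = 2175/2900 = 0.75
a = 4030 − 0.75(4200) = 880
Equilibrium: Y = 880 + 0.75Y + 207.5
0.25Y = 1087.5, so Y = 1087.5/0.25 = 4350

Y = 4350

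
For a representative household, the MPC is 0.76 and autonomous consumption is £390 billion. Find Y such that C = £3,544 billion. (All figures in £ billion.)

Y = 4150

390 + 0.76Y = 3544
0.76Y = 3154, so Y = 3154/0.76 = 4150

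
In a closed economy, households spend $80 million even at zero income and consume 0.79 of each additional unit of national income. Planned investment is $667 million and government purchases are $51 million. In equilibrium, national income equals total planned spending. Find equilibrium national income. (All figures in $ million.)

Y = 3800

Y = C + I + G = 80 + 0.79Y + 667 + 51
Y − 0.79Y = 798
0.21Y = 798, so Y = 798/0.21 = 3800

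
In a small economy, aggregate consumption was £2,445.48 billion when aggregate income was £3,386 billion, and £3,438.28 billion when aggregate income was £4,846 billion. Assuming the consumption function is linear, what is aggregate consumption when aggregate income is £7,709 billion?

C = 5385.12

MPC = (3438.28 − 2445.48)/(4846 − 3386) = 992.8/1460 = 0.68
a = 2445.48 − 0.68(3386) = 2445.48 − 2302.48 = 143
C = 143 + 0.68(7709) = 143 + 5242.12 = 5385.12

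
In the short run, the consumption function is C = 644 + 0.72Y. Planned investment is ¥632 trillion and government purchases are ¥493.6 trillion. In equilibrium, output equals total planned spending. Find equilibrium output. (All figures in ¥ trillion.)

Y = 6320

Y = C + I + G = 644 + 0.72Y + 632 + 493.6
Y − 0.72Y = 1769.6
0.28Y = 1769.6, so Y = 1769.6/0.28 = 6320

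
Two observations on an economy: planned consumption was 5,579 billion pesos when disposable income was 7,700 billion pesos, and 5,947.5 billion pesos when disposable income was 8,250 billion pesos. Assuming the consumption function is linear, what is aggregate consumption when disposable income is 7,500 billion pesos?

C = 5445

MPC = (5947.5 − 5579)/(8250 − 7700) = 368.5/550 = 0.67
a = 5579 − 0.67(7700) = 5579 − 5159 = 420
C = 420 + 0.67(7500) = 420 + 5025 = 5445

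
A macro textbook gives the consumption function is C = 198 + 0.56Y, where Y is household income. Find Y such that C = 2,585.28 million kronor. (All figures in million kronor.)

198 + 0.56Y = 2585.28
0.56Y = 2387.28, so Y = 2387.28/0.56 = 4263

Y = 4263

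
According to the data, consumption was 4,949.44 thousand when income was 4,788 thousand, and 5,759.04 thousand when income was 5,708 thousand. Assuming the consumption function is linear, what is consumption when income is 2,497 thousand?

MPC = (5759.04 − 4949.44)/(5708 − 4788) = 809.6/920 = 0.88
a = 4949.44 − 0.88(4788) = 4949.44 − 4213.44 = 736
C = 736 + 0.88(2497) = 736 + 2197.36 = 2933.36

C = 2933.36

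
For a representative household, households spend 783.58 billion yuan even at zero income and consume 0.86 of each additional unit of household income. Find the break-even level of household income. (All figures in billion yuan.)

Y = 5597

At break-even, C = Y: 783.58 + 0.86Y = Y
0.14Y = 783.58, so Y = 783.58/0.14 = 5597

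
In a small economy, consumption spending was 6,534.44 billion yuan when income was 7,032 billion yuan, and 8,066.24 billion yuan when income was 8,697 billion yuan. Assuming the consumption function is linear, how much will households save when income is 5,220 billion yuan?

MPC = (8066.24 − 6534.44)/(8697 − 7032) = 1531.8/1665 = 0.92
a = 6534.44 − 0.92(7032) = 6534.44 − 6469.44 = 65
C = 65 + 0.92(5220) = 4867.4
S = 5220 − 4867.4 = 352.6

S = 352.6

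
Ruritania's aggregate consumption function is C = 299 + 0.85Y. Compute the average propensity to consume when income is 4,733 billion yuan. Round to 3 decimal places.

C = 299 + 0.85(4733) = 4322.05
APC = C/Y = 4322.05/4733 = 0.913

APC = 0.913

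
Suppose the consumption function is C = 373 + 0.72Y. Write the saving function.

S = Y − C = Y − (373 + 0.72Y) = -373 + (1 − 0.72)Y

S = -373 + 0.28Y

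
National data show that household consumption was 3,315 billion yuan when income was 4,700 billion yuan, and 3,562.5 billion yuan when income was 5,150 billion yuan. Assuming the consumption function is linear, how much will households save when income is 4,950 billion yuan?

S = 1497.5

MPC = (3562.5 − 3315)/(5150 − 4700) = 247.5/450 = 0.55
a = 3315 − 0.55(4700) = 3315 − 2585 = 730
C = 730 + 0.55(4950) = 3452.5
S = 4950 − 3452.5 = 1497.5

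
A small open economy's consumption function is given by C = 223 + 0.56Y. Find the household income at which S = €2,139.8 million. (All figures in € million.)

Y = 5370

S = Y − C = -223 + 0.44Y
-223 + 0.44Y = 2139.8, so 0.44Y = 2362.8 and Y = 5370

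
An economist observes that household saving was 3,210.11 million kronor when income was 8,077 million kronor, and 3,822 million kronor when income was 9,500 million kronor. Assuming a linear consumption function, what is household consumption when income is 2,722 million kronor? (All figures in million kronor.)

C = 1814.54

MPS = ΔS/ΔY = (3822 − 3210.11)/(9500 − 8077) = 611.89/1423 = 0.43
MPC = 1 − MPS = 0.57
Autonomous saving = 3210.11 − 0.43(8077) = -263, so a = 263
C = 263 + 0.57(2722) = 263 + 1551.54 = 1814.54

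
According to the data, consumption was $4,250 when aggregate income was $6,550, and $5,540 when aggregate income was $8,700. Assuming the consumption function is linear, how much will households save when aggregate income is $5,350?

MPC = (5540 − 4250)/(8700 − 6550) = 1290/2150 = 0.6
a = 4250 − 0.6(6550) = 4250 − 3930 = 320
C = 320 + 0.6(5350) = 3530
S = 5350 − 3530 = 1820

S = 1820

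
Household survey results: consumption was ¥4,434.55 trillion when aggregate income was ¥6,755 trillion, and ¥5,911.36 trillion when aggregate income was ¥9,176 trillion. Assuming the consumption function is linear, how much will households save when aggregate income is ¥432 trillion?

S = -145.52

MPC = (5911.36 − 4434.55)/(9176 − 6755) = 1476.81/2421 = 0.61
a = 4434.55 − 0.61(6755) = 4434.55 − 4120.55 = 314
C = 314 + 0.61(432) = 577.52
S = 432 − 577.52 = -145.52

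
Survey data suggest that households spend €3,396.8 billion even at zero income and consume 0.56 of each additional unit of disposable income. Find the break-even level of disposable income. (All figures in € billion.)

Y = 7720

At break-even, C = Y: 3396.8 + 0.56Y = Y
0.44Y = 3396.8, so Y = 3396.8/0.44 = 7720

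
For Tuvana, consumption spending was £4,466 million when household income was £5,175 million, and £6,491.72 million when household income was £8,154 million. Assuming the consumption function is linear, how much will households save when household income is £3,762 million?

S = 256.84

MPC = (6491.72 − 4466)/(8154 − 5175) = 2025.72/2979 = 0.68
a = 4466 − 0.68(5175) = 4466 − 3519 = 947
C = 947 + 0.68(3762) = 3505.16
S = 3762 − 3505.16 = 256.84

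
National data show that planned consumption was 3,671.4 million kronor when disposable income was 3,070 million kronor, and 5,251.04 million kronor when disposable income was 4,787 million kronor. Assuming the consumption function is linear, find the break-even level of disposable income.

Y = 10587.5

MPC = (5251.04 − 3671.4)/(4787 − 3070) = 1579.64/1717 = 0.92
a = 3671.4 − 0.92(3070) = 3671.4 − 2824.4 = 847
Break-even: Y = a/(1−MPC) = 847/0.08 = 10587.5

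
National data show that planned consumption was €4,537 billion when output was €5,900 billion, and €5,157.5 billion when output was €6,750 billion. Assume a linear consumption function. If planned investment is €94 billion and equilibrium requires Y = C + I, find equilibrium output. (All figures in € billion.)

Y = 1200

MPC = (5157.5 − 4537)/(6750 − 5900) = 620.5/850 = 0.73
a = 4537 − 0.73(5900) = 230
Equilibrium: Y = 230 + 0.73Y + 94
0.27Y = 324, so Y = 324/0.27 = 1200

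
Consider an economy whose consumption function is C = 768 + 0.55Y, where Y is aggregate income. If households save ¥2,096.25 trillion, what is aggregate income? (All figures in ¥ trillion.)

S = Y − C = -768 + 0.45Y
-768 + 0.45Y = 2096.25, so 0.45Y = 2864.25 and Y = 6365

Y = 6365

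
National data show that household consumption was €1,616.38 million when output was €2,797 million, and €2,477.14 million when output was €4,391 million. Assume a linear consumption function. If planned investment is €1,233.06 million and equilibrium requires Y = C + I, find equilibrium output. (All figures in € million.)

Y = 2911

MPC = (2477.14 − 1616.38)/(4391 − 2797) = 860.76/1594 = 0.54
a = 1616.38 − 0.54(2797) = 106
Equilibrium: Y = 106 + 0.54Y + 1233.06
0.46Y = 1339.06, so Y = 1339.06/0.46 = 2911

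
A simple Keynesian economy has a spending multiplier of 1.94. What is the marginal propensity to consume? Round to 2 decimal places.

k = 1/(1 − MPC), so 1 − MPC = 1/k = 1/1.94 = 0.5155
MPC = 1 − 0.5155 = 0.48

MPC = 0.48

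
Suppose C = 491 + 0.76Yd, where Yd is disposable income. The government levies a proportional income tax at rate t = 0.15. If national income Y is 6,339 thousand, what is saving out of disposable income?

S = 802.156

Yd = (1 − 0.15)(6339) = 0.85(6339) = 5388.15
C = 491 + 0.76(5388.15) = 491 + 4094.994 = 4585.994
S = Yd − C = 5388.15 − 4585.994 = 802.156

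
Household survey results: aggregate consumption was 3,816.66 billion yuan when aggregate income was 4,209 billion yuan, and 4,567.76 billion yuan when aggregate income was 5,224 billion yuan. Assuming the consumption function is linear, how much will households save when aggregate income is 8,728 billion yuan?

S = 1567.28

MPC = (4567.76 − 3816.66)/(5224 − 4209) = 751.1/1015 = 0.74
a = 3816.66 − 0.74(4209) = 3816.66 − 3114.66 = 702
C = 702 + 0.74(8728) = 7160.72
S = 8728 − 7160.72 = 1567.28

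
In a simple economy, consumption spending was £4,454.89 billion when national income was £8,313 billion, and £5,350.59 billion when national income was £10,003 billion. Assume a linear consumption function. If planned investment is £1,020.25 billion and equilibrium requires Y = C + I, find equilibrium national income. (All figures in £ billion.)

MPC = (5350.59 − 4454.89)/(10003 − 8313) = 895.7/1690 = 0.53
a = 4454.89 − 0.53(8313) = 49
Equilibrium: Y = 49 + 0.53Y + 1020.25
0.47Y = 1069.25, so Y = 1069.25/0.47 = 2275

Y = 2275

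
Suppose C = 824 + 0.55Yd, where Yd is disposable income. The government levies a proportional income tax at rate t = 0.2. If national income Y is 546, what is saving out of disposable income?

S = -627.44

Yd = (1 − 0.2)(546) = 0.8(546) = 436.8
C = 824 + 0.55(436.8) = 824 + 240.24 = 1064.24
S = Yd − C = 436.8 − 1064.24 = -627.44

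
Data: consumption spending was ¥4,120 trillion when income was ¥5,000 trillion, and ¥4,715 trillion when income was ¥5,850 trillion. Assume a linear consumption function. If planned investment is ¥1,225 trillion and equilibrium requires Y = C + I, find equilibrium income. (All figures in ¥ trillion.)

MPC = (4715 − 4120)/(5850 − 5000) = 595/850 = 0.7
a = 4120 − 0.7(5000) = 620
Equilibrium: Y = 620 + 0.7Y + 1225
0.3Y = 1845, so Y = 1845/0.3 = 6150

Y = 6150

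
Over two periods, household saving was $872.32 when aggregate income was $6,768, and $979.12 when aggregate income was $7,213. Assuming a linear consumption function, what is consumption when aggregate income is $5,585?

C = 4996.6

MPS = ΔS/ΔY = (979.12 − 872.32)/(7213 − 6768) = 106.8/445 = 0.24
MPC = 1 − MPS = 0.76
Autonomous saving = 872.32 − 0.24(6768) = -752, so a = 752
C = 752 + 0.76(5585) = 752 + 4244.6 = 4996.6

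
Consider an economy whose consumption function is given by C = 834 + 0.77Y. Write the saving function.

S = -834 + 0.23Y

S = Y − C = Y − (834 + 0.77Y) = -834 + (1 − 0.77)Y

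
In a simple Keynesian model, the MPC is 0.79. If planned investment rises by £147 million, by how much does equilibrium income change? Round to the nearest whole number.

ΔY ≈ 700

The multiplier is 1/(1 − MPC) = 1/0.21.
ΔY = 147/0.21 = 700.00 ≈ 700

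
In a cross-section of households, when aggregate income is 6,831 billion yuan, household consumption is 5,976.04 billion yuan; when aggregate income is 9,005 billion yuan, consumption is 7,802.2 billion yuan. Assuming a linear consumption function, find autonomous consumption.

a = 238

MPC = ΔC/ΔY = (7802.2 − 5976.04)/(9005 − 6831) = 1826.16/2174 = 0.84
a = C − MPC·Y = 5976.04 − 0.84(6831) = 5976.04 − 5738.04 = 238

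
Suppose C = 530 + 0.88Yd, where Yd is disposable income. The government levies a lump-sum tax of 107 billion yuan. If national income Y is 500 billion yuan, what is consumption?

C = 875.84

Yd = Y − T = 500 − 107 = 393
C = 530 + 0.88(393) = 530 + 345.84 = 875.84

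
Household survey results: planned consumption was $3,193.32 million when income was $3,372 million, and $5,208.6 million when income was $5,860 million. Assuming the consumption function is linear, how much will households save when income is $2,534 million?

S = 19.46

MPC = (5208.6 − 3193.32)/(5860 − 3372) = 2015.28/2488 = 0.81
a = 3193.32 − 0.81(3372) = 3193.32 − 2731.32 = 462
C = 462 + 0.81(2534) = 2514.54
S = 2534 − 2514.54 = 19.46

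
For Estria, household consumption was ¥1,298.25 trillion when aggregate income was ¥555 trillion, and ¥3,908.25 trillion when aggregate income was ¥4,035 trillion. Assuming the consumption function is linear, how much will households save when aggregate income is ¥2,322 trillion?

MPC = (3908.25 − 1298.25)/(4035 − 555) = 2610/3480 = 0.75
a = 1298.25 − 0.75(555) = 1298.25 − 416.25 = 882
C = 882 + 0.75(2322) = 2623.5
S = 2322 − 2623.5 = -301.5

S = -301.5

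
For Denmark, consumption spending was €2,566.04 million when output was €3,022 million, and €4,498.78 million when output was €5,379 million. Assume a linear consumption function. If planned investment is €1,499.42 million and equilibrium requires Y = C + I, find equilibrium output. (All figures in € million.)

MPC = (4498.78 − 2566.04)/(5379 − 3022) = 1932.74/2357 = 0.82
a = 2566.04 − 0.82(3022) = 88
Equilibrium: Y = 88 + 0.82Y + 1499.42
0.18Y = 1587.42, so Y = 1587.42/0.18 = 8819

Y = 8819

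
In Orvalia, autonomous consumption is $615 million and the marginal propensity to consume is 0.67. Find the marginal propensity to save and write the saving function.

MPS = 1 − MPC = 1 − 0.67 = 0.33
S = Y − C = -615 + 0.33Y

MPS = 0.33; S = -615 + 0.33Y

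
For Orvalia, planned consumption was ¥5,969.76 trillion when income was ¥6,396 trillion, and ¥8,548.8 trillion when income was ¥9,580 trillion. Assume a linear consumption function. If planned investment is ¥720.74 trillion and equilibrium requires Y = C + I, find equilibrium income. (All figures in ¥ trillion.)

Y = 7946

MPC = (8548.8 − 5969.76)/(9580 − 6396) = 2579.04/3184 = 0.81
a = 5969.76 − 0.81(6396) = 789
Equilibrium: Y = 789 + 0.81Y + 720.74
0.19Y = 1509.74, so Y = 1509.74/0.19 = 7946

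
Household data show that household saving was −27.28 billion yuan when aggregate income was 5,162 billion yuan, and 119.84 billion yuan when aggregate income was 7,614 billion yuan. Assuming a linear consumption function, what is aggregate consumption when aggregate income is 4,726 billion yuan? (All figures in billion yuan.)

C = 4779.44

MPS = ΔS/ΔY = (119.84 − (-27.28))/(7614 − 5162) = 147.12/2452 = 0.06
MPC = 1 − MPS = 0.94
Autonomous saving = -27.28 − 0.06(5162) = -337, so a = 337
C = 337 + 0.94(4726) = 337 + 4442.44 = 4779.44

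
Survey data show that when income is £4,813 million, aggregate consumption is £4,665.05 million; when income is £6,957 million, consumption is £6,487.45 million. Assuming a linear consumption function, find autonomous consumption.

a = 574

MPC = ΔC/ΔY = (6487.45 − 4665.05)/(6957 − 4813) = 1822.4/2144 = 0.85
a = C − MPC·Y = 4665.05 − 0.85(4813) = 4665.05 − 4091.05 = 574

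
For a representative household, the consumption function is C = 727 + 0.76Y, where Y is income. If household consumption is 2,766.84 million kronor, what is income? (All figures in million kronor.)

Y = 2684

727 + 0.76Y = 2766.84
0.76Y = 2039.84, so Y = 2039.84/0.76 = 2684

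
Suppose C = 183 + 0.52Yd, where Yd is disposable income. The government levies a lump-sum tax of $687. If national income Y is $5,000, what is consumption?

C = 2425.76

Yd = Y − T = 5000 − 687 = 4313
C = 183 + 0.52(4313) = 183 + 2242.76 = 2425.76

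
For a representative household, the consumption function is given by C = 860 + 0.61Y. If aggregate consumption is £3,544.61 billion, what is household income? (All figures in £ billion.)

Y = 4401

860 + 0.61Y = 3544.61
0.61Y = 2684.61, so Y = 2684.61/0.61 = 4401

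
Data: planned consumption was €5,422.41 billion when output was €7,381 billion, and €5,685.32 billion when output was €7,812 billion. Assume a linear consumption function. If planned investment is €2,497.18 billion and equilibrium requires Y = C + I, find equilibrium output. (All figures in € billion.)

MPC = (5685.32 − 5422.41)/(7812 − 7381) = 262.91/431 = 0.61
a = 5422.41 − 0.61(7381) = 920
Equilibrium: Y = 920 + 0.61Y + 2497.18
0.39Y = 3417.18, so Y = 3417.18/0.39 = 8762

Y = 8762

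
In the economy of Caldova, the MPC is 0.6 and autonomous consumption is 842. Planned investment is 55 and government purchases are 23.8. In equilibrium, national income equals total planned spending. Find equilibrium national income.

Y = 2302

Y = C + I + G = 842 + 0.6Y + 55 + 23.8
Y − 0.6Y = 920.8
0.4Y = 920.8, so Y = 920.8/0.4 = 2302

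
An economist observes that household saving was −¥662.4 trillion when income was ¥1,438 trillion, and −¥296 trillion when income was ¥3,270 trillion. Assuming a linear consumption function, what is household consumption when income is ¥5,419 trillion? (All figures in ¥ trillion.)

C = 5285.2

MPS = ΔS/ΔY = (-296 − (-662.4))/(3270 − 1438) = 366.4/1832 = 0.2
MPC = 1 − MPS = 0.8
Autonomous saving = -662.4 − 0.2(1438) = -950, so a = 950
C = 950 + 0.8(5419) = 950 + 4335.2 = 5285.2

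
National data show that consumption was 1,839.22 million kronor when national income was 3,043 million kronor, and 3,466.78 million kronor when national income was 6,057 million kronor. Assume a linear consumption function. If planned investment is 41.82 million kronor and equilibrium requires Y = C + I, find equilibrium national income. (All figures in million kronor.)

MPC = (3466.78 − 1839.22)/(6057 − 3043) = 1627.56/3014 = 0.54
a = 1839.22 − 0.54(3043) = 196
Equilibrium: Y = 196 + 0.54Y + 41.82
0.46Y = 237.82, so Y = 237.82/0.46 = 517

Y = 517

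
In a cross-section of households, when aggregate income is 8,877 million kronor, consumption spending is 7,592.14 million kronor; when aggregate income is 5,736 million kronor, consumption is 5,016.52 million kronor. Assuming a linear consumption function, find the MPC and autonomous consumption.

MPC = ΔC/ΔY = (7592.14 − 5016.52)/(8877 − 5736) = 2575.62/3141 = 0.82
a = C − MPC·Y = 5016.52 − 0.82(5736) = 5016.52 − 4703.52 = 313

MPC = 0.82; a = 313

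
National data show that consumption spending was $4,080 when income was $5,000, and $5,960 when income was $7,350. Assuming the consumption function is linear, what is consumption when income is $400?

MPC = (5960 − 4080)/(7350 − 5000) = 1880/2350 = 0.8
a = 4080 − 0.8(5000) = 4080 − 4000 = 80
C = 80 + 0.8(400) = 80 + 320 = 400

C = 400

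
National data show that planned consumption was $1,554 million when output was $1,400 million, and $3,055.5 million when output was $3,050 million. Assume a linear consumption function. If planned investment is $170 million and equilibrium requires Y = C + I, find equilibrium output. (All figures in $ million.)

Y = 5000

MPC = (3055.5 − 1554)/(3050 − 1400) = 1501.5/1650 = 0.91
a = 1554 − 0.91(1400) = 280
Equilibrium: Y = 280 + 0.91Y + 170
0.09Y = 450, so Y = 450/0.09 = 5000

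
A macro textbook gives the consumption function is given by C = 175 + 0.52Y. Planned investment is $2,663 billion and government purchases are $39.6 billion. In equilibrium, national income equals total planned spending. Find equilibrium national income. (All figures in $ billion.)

Y = C + I + G = 175 + 0.52Y + 2663 + 39.6
Y − 0.52Y = 2877.6
0.48Y = 2877.6, so Y = 2877.6/0.48 = 5995

Y = 5995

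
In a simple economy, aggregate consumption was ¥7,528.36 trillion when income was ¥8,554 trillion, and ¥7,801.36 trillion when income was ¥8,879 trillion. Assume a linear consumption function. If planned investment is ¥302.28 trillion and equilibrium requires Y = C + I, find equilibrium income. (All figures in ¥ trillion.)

MPC = (7801.36 − 7528.36)/(8879 − 8554) = 273/325 = 0.84
a = 7528.36 − 0.84(8554) = 343
Equilibrium: Y = 343 + 0.84Y + 302.28
0.16Y = 645.28, so Y = 645.28/0.16 = 4033

Y = 4033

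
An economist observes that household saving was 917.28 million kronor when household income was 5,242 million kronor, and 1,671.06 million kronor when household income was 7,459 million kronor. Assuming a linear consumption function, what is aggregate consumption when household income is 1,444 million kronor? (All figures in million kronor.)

C = 1818.04

MPS = ΔS/ΔY = (1671.06 − 917.28)/(7459 − 5242) = 753.78/2217 = 0.34
MPC = 1 − MPS = 0.66
Autonomous saving = 917.28 − 0.34(5242) = -865, so a = 865
C = 865 + 0.66(1444) = 865 + 953.04 = 1818.04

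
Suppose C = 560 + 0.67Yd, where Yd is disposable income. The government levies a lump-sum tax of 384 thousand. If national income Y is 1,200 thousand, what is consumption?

Yd = Y − T = 1200 − 384 = 816
C = 560 + 0.67(816) = 560 + 546.72 = 1106.72

C = 1106.72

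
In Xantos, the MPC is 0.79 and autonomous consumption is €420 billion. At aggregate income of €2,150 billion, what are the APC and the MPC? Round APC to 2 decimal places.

MPC = 0.79 (the slope of the consumption function)
C = 420 + 0.79(2150) = 2118.5, so APC = 2118.5/2150 = 0.99

APC = 0.99; MPC = 0.79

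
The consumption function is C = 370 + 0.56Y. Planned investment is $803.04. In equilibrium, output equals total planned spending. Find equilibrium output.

Y = C + I = 370 + 0.56Y + 803.04
Y − 0.56Y = 1173.04
0.44Y = 1173.04, so Y = 1173.04/0.44 = 2666

Y = 2666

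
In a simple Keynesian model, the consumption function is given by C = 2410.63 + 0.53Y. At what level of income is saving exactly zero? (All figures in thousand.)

At break-even, C = Y: 2410.63 + 0.53Y = Y
0.47Y = 2410.63, so Y = 2410.63/0.47 = 5129

Y = 5129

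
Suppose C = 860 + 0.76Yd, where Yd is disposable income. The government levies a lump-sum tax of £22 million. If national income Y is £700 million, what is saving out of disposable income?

S = -697.28

Yd = Y − T = 700 − 22 = 678
C = 860 + 0.76(678) = 860 + 515.28 = 1375.28
S = Yd − C = 678 − 1375.28 = -697.28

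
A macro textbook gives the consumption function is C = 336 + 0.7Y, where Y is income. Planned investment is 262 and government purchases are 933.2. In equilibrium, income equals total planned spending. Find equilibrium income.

Y = 5104

Y = C + I + G = 336 + 0.7Y + 262 + 933.2
Y − 0.7Y = 1531.2
0.3Y = 1531.2, so Y = 1531.2/0.3 = 5104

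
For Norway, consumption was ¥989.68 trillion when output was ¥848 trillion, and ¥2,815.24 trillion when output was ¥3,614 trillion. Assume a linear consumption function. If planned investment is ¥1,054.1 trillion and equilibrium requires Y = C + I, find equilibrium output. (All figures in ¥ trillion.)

Y = 4365

MPC = (2815.24 − 989.68)/(3614 − 848) = 1825.56/2766 = 0.66
a = 989.68 − 0.66(848) = 430
Equilibrium: Y = 430 + 0.66Y + 1054.1
0.34Y = 1484.1, so Y = 1484.1/0.34 = 4365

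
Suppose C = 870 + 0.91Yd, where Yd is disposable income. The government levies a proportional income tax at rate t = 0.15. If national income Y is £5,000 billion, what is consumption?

C = 4737.5

Yd = (1 − 0.15)(5000) = 0.85(5000) = 4250
C = 870 + 0.91(4250) = 870 + 3867.5 = 4737.5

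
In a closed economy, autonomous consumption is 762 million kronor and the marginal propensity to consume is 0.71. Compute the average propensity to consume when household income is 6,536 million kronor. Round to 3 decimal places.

C = 762 + 0.71(6536) = 5402.56
APC = C/Y = 5402.56/6536 = 0.827

APC = 0.827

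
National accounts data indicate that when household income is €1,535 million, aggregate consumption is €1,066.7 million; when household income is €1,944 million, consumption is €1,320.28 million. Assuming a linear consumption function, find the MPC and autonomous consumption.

MPC = 0.62; a = 115

MPC = ΔC/ΔY = (1320.28 − 1066.7)/(1944 − 1535) = 253.58/409 = 0.62
a = C − MPC·Y = 1066.7 − 0.62(1535) = 1066.7 − 951.7 = 115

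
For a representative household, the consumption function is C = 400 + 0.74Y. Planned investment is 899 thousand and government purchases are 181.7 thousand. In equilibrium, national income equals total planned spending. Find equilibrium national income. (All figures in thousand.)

Y = C + I + G = 400 + 0.74Y + 899 + 181.7
Y − 0.74Y = 1480.7
0.26Y = 1480.7, so Y = 1480.7/0.26 = 5695

Y = 5695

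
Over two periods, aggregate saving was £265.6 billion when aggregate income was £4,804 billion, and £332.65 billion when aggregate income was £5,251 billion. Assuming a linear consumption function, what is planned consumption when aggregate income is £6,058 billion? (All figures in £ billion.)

MPS = ΔS/ΔY = (332.65 − 265.6)/(5251 − 4804) = 67.05/447 = 0.15
MPC = 1 − MPS = 0.85
Autonomous saving = 265.6 − 0.15(4804) = -455, so a = 455
C = 455 + 0.85(6058) = 455 + 5149.3 = 5604.3

C = 5604.3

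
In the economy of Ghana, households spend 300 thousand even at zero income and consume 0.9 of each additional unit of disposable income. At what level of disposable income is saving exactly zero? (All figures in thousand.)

At break-even, C = Y: 300 + 0.9Y = Y
0.1Y = 300, so Y = 300/0.1 = 3000

Y = 3000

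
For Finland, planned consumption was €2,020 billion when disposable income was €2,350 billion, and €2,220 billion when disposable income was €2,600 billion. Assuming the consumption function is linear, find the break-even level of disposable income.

MPC = (2220 − 2020)/(2600 − 2350) = 200/250 = 0.8
a = 2020 − 0.8(2350) = 2020 − 1880 = 140
Break-even: Y = a/(1−MPC) = 140/0.2 = 700

Y = 700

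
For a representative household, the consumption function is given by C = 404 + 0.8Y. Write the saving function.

S = Y − C = Y − (404 + 0.8Y) = -404 + (1 − 0.8)Y

S = -404 + 0.2Y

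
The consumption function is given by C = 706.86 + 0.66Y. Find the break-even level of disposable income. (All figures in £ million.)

Y = 2079

At break-even, C = Y: 706.86 + 0.66Y = Y
0.34Y = 706.86, so Y = 706.86/0.34 = 2079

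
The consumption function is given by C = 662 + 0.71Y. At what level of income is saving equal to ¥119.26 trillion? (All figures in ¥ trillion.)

Y = 2694

S = Y − C = -662 + 0.29Y
-662 + 0.29Y = 119.26, so 0.29Y = 781.26 and Y = 2694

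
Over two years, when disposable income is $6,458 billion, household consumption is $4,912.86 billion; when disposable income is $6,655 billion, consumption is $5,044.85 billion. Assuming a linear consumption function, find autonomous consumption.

a = 586

MPC = ΔC/ΔY = (5044.85 − 4912.86)/(6655 − 6458) = 131.99/197 = 0.67
a = C − MPC·Y = 4912.86 − 0.67(6458) = 4912.86 − 4326.86 = 586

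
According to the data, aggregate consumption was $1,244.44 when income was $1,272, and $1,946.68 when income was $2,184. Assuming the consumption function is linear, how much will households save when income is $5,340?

MPC = (1946.68 − 1244.44)/(2184 − 1272) = 702.24/912 = 0.77
a = 1244.44 − 0.77(1272) = 1244.44 − 979.44 = 265
C = 265 + 0.77(5340) = 4376.8
S = 5340 − 4376.8 = 963.2

S = 963.2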